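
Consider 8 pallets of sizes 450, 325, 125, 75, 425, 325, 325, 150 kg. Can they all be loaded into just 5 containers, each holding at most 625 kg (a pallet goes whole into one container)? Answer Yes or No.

Yes

A valid assignment using 5 containers:
  container 1: 450 + 150 = 600
  container 2: 425 + 125 + 75 = 625
  container 3: 325 = 325
  container 4: 325 = 325
  container 5: 325 = 325
Every load is within 625 kg, so 5 containers suffice.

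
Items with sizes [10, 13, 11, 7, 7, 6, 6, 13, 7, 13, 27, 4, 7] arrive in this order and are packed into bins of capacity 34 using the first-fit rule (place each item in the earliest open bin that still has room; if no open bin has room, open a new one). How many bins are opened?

  10 → bin 1 (new)  [load 10/34]
  13 → bin 1  [load 23/34]
  11 → bin 1  [load 34/34]
  7 → bin 2 (new)  [load 7/34]
  7 → bin 2  [load 14/34]
  6 → bin 2  [load 20/34]
  6 → bin 2  [load 26/34]
  13 → bin 3 (new)  [load 13/34]
  7 → bin 2  [load 33/34]
  13 → bin 3  [load 26/34]
  27 → bin 4 (new)  [load 27/34]
  4 → bin 3  [load 30/34]
  7 → bin 4  [load 34/34]
4 bins opened.

4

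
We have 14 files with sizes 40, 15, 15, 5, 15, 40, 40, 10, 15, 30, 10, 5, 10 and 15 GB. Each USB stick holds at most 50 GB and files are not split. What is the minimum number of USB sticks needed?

6

Total = 40 + 40 + 40 + 30 + 15 + 15 + 15 + 15 + 15 + 10 + 10 + 10 + 5 + 5 = 265 GB.
Lower bound: ⌈265/50⌉ = 6 USB sticks.
A packing using 6 USB sticks:
  USB stick 1: 40 + 10 = 50
  USB stick 2: 40 + 10 = 50
  USB stick 3: 40 + 10 = 50
  USB stick 4: 30 + 15 + 5 = 50
  USB stick 5: 15 + 15 + 15 + 5 = 50
  USB stick 6: 15 = 15
This matches the lower bound, so 6 is optimal.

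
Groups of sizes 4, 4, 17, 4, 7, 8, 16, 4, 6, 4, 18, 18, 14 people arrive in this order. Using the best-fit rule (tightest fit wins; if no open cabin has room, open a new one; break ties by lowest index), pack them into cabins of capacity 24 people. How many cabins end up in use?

  4 → cabin 1 (new)  [load 4/24]
  4 → cabin 1  [load 8/24]
  17 → cabin 2 (new)  [load 17/24]
  4 → cabin 2  [load 21/24]
  7 → cabin 1  [load 15/24]
  8 → cabin 1  [load 23/24]
  16 → cabin 3 (new)  [load 16/24]
  4 → cabin 3  [load 20/24]
  6 → cabin 4 (new)  [load 6/24]
  4 → cabin 3  [load 24/24]
  18 → cabin 4  [load 24/24]
  18 → cabin 5 (new)  [load 18/24]
  14 → cabin 6 (new)  [load 14/24]
6 cabins opened.

6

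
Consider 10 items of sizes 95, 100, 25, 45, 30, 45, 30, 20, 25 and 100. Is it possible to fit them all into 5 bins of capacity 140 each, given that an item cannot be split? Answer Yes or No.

Yes

A valid assignment using 4 bins:
  bin 1: 100 + 30 = 130
  bin 2: 100 + 30 = 130
  bin 3: 95 + 45 = 140
  bin 4: 45 + 25 + 25 + 20 = 115
That uses only 4 ≤ 5, so 5 bins are enough.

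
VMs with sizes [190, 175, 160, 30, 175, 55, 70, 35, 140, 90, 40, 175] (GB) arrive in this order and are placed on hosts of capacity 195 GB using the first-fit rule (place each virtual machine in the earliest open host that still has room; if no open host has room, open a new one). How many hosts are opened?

  190 → host 1 (new)  [load 190/195]
  175 → host 2 (new)  [load 175/195]
  160 → host 3 (new)  [load 160/195]
  30 → host 3  [load 190/195]
  175 → host 4 (new)  [load 175/195]
  55 → host 5 (new)  [load 55/195]
  70 → host 5  [load 125/195]
  35 → host 5  [load 160/195]
  140 → host 6 (new)  [load 140/195]
  90 → host 7 (new)  [load 90/195]
  40 → host 6  [load 180/195]
  175 → host 8 (new)  [load 175/195]
8 hosts opened.

8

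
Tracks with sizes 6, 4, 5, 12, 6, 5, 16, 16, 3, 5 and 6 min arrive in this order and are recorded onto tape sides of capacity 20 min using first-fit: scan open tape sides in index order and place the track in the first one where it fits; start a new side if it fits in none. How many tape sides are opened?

  6 → side 1 (new)  [load 6/20]
  4 → side 1  [load 10/20]
  5 → side 1  [load 15/20]
  12 → side 2 (new)  [load 12/20]
  6 → side 2  [load 18/20]
  5 → side 1  [load 20/20]
  16 → side 3 (new)  [load 16/20]
  16 → side 4 (new)  [load 16/20]
  3 → side 3  [load 19/20]
  5 → side 5 (new)  [load 5/20]
  6 → side 5  [load 11/20]
5 tape sides opened.

5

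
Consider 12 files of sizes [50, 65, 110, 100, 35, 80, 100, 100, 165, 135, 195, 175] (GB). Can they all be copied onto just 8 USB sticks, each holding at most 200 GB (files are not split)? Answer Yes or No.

A valid assignment using 7 USB sticks:
  USB stick 1: 195 = 195
  USB stick 2: 175 = 175
  USB stick 3: 165 + 35 = 200
  USB stick 4: 135 + 65 = 200
  USB stick 5: 110 + 80 = 190
  USB stick 6: 100 + 100 = 200
  USB stick 7: 100 + 50 = 150
That uses only 7 ≤ 8, so 8 USB sticks are enough.

Yes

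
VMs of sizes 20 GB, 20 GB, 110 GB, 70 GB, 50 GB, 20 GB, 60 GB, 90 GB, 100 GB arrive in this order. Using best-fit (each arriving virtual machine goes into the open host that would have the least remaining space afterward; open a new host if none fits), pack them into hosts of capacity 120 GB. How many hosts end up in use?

  20 → host 1 (new)  [load 20/120]
  20 → host 1  [load 40/120]
  110 → host 2 (new)  [load 110/120]
  70 → host 1  [load 110/120]
  50 → host 3 (new)  [load 50/120]
  20 → host 3  [load 70/120]
  60 → host 4 (new)  [load 60/120]
  90 → host 5 (new)  [load 90/120]
  100 → host 6 (new)  [load 100/120]
6 hosts opened.

6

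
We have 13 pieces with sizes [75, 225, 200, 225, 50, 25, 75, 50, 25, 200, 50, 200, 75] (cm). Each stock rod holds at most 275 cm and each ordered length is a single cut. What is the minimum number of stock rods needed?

Total = 225 + 225 + 200 + 200 + 200 + 75 + 75 + 75 + 50 + 50 + 50 + 25 + 25 = 1475 cm.
Lower bound: ⌈1475/275⌉ = 6 stock rods.
A packing using 6 stock rods:
  stock rod 1: 225 + 50 = 275
  stock rod 2: 225 + 50 = 275
  stock rod 3: 200 + 75 = 275
  stock rod 4: 200 + 75 = 275
  stock rod 5: 200 + 75 = 275
  stock rod 6: 50 + 25 + 25 = 100
This matches the lower bound, so 6 is optimal.

6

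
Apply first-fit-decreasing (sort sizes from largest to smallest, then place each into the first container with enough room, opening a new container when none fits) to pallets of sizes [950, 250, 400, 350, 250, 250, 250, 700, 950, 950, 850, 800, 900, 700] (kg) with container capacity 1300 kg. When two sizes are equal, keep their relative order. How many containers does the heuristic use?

8

Sorted descending: 950, 950, 950, 900, 850, 800, 700, 700, 400, 350, 250, 250, 250, 250.
  950 → container 1 (new)  [load 950/1300]
  950 → container 2 (new)  [load 950/1300]
  950 → container 3 (new)  [load 950/1300]
  900 → container 4 (new)  [load 900/1300]
  850 → container 5 (new)  [load 850/1300]
  800 → container 6 (new)  [load 800/1300]
  700 → container 7 (new)  [load 700/1300]
  700 → container 8 (new)  [load 700/1300]
  400 → container 4  [load 1300/1300]
  350 → container 1  [load 1300/1300]
  250 → container 2  [load 1200/1300]
  250 → container 3  [load 1200/1300]
  250 → container 5  [load 1100/1300]
  250 → container 6  [load 1050/1300]
8 containers opened.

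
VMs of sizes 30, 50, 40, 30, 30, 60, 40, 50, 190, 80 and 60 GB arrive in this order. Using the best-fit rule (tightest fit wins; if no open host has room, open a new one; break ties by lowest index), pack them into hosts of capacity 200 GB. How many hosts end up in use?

  30 → host 1 (new)  [load 30/200]
  50 → host 1  [load 80/200]
  40 → host 1  [load 120/200]
  30 → host 1  [load 150/200]
  30 → host 1  [load 180/200]
  60 → host 2 (new)  [load 60/200]
  40 → host 2  [load 100/200]
  50 → host 2  [load 150/200]
  190 → host 3 (new)  [load 190/200]
  80 → host 4 (new)  [load 80/200]
  60 → host 4  [load 140/200]
4 hosts opened.

4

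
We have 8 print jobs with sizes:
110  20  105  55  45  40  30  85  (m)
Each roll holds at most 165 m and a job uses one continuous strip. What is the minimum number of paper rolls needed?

Total = 110 + 105 + 85 + 55 + 45 + 40 + 30 + 20 = 490 m.
Lower bound: ⌈490/165⌉ = 3 paper rolls.
A packing using 3 paper rolls:
  roll 1: 110 + 55 = 165
  roll 2: 105 + 40 + 20 = 165
  roll 3: 85 + 45 + 30 = 160
This matches the lower bound, so 3 is optimal.

3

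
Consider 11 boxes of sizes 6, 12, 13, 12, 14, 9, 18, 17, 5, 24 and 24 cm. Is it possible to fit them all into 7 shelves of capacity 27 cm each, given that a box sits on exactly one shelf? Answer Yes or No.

Yes

A valid assignment using 7 shelves:
  shelf 1: 24 = 24
  shelf 2: 24 = 24
  shelf 3: 18 + 9 = 27
  shelf 4: 17 + 6 = 23
  shelf 5: 14 + 13 = 27
  shelf 6: 12 + 12 = 24
  shelf 7: 5 = 5
Every load is within 27 cm, so 7 shelves suffice.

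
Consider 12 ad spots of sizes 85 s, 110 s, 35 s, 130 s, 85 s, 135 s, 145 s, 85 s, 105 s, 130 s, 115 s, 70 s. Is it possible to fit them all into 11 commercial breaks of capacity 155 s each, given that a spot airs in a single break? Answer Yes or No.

A valid assignment using 10 commercial breaks:
  break 1: 145 = 145
  break 2: 135 = 135
  break 3: 130 = 130
  break 4: 130 = 130
  break 5: 115 + 35 = 150
  break 6: 110 = 110
  break 7: 105 = 105
  break 8: 85 + 70 = 155
  break 9: 85 = 85
  break 10: 85 = 85
That uses only 10 ≤ 11, so 11 commercial breaks are enough.

Yes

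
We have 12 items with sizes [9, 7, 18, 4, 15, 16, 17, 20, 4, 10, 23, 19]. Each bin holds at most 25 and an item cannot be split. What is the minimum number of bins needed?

Total = 23 + 20 + 19 + 18 + 17 + 16 + 15 + 10 + 9 + 7 + 4 + 4 = 162.
Lower bound: ⌈162/25⌉ = 7 bins.
A packing using 7 bins:
  bin 1: 23 = 23
  bin 2: 20 + 4 = 24
  bin 3: 19 + 4 = 23
  bin 4: 18 + 7 = 25
  bin 5: 17 = 17
  bin 6: 16 + 9 = 25
  bin 7: 15 + 10 = 25
This matches the lower bound, so 7 is optimal.

7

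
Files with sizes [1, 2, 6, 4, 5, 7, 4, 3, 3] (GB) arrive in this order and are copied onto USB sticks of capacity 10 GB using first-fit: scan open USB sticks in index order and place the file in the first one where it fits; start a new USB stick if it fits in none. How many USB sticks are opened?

4

  1 → USB stick 1 (new)  [load 1/10]
  2 → USB stick 1  [load 3/10]
  6 → USB stick 1  [load 9/10]
  4 → USB stick 2 (new)  [load 4/10]
  5 → USB stick 2  [load 9/10]
  7 → USB stick 3 (new)  [load 7/10]
  4 → USB stick 4 (new)  [load 4/10]
  3 → USB stick 3  [load 10/10]
  3 → USB stick 4  [load 7/10]
4 USB sticks opened.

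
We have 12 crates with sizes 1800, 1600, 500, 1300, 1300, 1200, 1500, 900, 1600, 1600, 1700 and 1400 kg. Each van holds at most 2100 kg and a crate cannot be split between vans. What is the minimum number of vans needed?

Total = 1800 + 1700 + 1600 + 1600 + 1600 + 1500 + 1400 + 1300 + 1300 + 1200 + 900 + 500 = 16400 kg.
Lower bound: ⌈16400/2100⌉ = 8 vans.
Also, 10 crates each exceed 1050 kg, and no two of those can share a van, so at least 10 vans are needed.
A packing using 10 vans:
  van 1: 1800 = 1800
  van 2: 1700 = 1700
  van 3: 1600 + 500 = 2100
  van 4: 1600 = 1600
  van 5: 1600 = 1600
  van 6: 1500 = 1500
  van 7: 1400 = 1400
  van 8: 1300 = 1300
  van 9: 1300 = 1300
  van 10: 1200 + 900 = 2100
This matches the lower bound, so 10 is optimal.

10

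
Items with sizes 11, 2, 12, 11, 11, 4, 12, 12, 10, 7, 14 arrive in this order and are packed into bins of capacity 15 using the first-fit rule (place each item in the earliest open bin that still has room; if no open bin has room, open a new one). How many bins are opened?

  11 → bin 1 (new)  [load 11/15]
  2 → bin 1  [load 13/15]
  12 → bin 2 (new)  [load 12/15]
  11 → bin 3 (new)  [load 11/15]
  11 → bin 4 (new)  [load 11/15]
  4 → bin 3  [load 15/15]
  12 → bin 5 (new)  [load 12/15]
  12 → bin 6 (new)  [load 12/15]
  10 → bin 7 (new)  [load 10/15]
  7 → bin 8 (new)  [load 7/15]
  14 → bin 9 (new)  [load 14/15]
9 bins opened.

9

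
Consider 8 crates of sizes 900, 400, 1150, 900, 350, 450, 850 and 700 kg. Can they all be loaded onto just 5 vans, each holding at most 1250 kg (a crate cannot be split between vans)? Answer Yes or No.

A valid assignment using 5 vans:
  van 1: 1150 = 1150
  van 2: 900 + 350 = 1250
  van 3: 900 = 900
  van 4: 850 + 400 = 1250
  van 5: 700 + 450 = 1150
Every load is within 1250 kg, so 5 vans suffice.

Yes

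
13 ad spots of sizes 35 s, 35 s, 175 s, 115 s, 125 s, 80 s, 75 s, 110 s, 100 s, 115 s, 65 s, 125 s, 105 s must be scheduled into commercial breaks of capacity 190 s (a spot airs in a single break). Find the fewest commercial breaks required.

8

Total = 175 + 125 + 125 + 115 + 115 + 110 + 105 + 100 + 80 + 75 + 65 + 35 + 35 = 1260 s.
Lower bound: ⌈1260/190⌉ = 7 commercial breaks.
Also, 8 ad spots each exceed 95 s, and no two of those can share a break, so at least 8 commercial breaks are needed.
A packing using 8 commercial breaks:
  break 1: 175 = 175
  break 2: 125 + 65 = 190
  break 3: 125 + 35 = 160
  break 4: 115 + 75 = 190
  break 5: 115 + 35 = 150
  break 6: 110 + 80 = 190
  break 7: 105 = 105
  break 8: 100 = 100
This matches the lower bound, so 8 is optimal.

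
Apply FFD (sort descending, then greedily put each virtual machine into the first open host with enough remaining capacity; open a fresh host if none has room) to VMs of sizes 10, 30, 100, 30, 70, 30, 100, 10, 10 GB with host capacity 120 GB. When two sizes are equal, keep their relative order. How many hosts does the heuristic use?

Sorted descending: 100, 100, 70, 30, 30, 30, 10, 10, 10.
  100 → host 1 (new)  [load 100/120]
  100 → host 2 (new)  [load 100/120]
  70 → host 3 (new)  [load 70/120]
  30 → host 3  [load 100/120]
  30 → host 4 (new)  [load 30/120]
  30 → host 4  [load 60/120]
  10 → host 1  [load 110/120]
  10 → host 1  [load 120/120]
  10 → host 2  [load 110/120]
4 hosts opened.

4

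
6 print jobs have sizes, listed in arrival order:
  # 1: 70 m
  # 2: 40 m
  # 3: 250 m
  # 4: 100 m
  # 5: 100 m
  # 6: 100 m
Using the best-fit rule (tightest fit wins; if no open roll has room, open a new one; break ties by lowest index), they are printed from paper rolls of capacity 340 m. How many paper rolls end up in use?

3

  70 → roll 1 (new)  [load 70/340]
  40 → roll 1  [load 110/340]
  250 → roll 2 (new)  [load 250/340]
  100 → roll 1  [load 210/340]
  100 → roll 1  [load 310/340]
  100 → roll 3 (new)  [load 100/340]
3 paper rolls opened.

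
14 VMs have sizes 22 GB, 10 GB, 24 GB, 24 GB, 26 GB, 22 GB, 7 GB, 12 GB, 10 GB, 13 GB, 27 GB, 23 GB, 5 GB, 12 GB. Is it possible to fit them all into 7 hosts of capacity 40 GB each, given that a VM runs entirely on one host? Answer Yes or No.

Yes

A valid assignment using 7 hosts:
  host 1: 27 + 13 = 40
  host 2: 26 + 12 = 38
  host 3: 24 + 12 = 36
  host 4: 24 + 10 + 5 = 39
  host 5: 23 + 10 + 7 = 40
  host 6: 22 = 22
  host 7: 22 = 22
Every load is within 40 GB, so 7 hosts suffice.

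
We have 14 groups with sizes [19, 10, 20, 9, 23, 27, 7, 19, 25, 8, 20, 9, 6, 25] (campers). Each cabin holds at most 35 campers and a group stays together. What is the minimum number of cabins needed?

8

Total = 27 + 25 + 25 + 23 + 20 + 20 + 19 + 19 + 10 + 9 + 9 + 8 + 7 + 6 = 227 campers.
Lower bound: ⌈227/35⌉ = 7 cabins.
Also, 8 groups each exceed 35/2 campers, and no two of those can share a cabin, so at least 8 cabins are needed.
A packing using 8 cabins:
  cabin 1: 27 + 8 = 35
  cabin 2: 25 + 10 = 35
  cabin 3: 25 + 9 = 34
  cabin 4: 23 + 9 = 32
  cabin 5: 20 + 7 + 6 = 33
  cabin 6: 20 = 20
  cabin 7: 19 = 19
  cabin 8: 19 = 19
This matches the lower bound, so 8 is optimal.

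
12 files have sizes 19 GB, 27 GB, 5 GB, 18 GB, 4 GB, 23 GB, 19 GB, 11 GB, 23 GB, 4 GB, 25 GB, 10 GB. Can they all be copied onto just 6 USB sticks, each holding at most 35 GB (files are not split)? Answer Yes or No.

No

Total = 188 GB; ⌈188/35⌉ = 6.
7 files each exceed half the capacity and cannot share a USB stick, forcing at least 7 USB sticks.
At least 7 USB sticks are required, but only 6 are allowed.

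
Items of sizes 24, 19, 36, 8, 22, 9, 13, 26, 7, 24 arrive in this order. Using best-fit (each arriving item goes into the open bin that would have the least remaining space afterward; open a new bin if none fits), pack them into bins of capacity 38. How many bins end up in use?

6

  24 → bin 1 (new)  [load 24/38]
  19 → bin 2 (new)  [load 19/38]
  36 → bin 3 (new)  [load 36/38]
  8 → bin 1  [load 32/38]
  22 → bin 4 (new)  [load 22/38]
  9 → bin 4  [load 31/38]
  13 → bin 2  [load 32/38]
  26 → bin 5 (new)  [load 26/38]
  7 → bin 4  [load 38/38]
  24 → bin 6 (new)  [load 24/38]
6 bins opened.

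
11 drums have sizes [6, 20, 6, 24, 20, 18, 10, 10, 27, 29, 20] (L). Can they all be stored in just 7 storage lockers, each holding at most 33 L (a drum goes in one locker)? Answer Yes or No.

A valid assignment using 7 storage lockers:
  locker 1: 29 = 29
  locker 2: 27 + 6 = 33
  locker 3: 24 + 6 = 30
  locker 4: 20 + 10 = 30
  locker 5: 20 + 10 = 30
  locker 6: 20 = 20
  locker 7: 18 = 18
Every load is within 33 L, so 7 storage lockers suffice.

Yes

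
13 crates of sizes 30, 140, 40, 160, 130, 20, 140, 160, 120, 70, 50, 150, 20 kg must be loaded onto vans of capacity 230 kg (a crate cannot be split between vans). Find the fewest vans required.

7

Total = 160 + 160 + 150 + 140 + 140 + 130 + 120 + 70 + 50 + 40 + 30 + 20 + 20 = 1230 kg.
Lower bound: ⌈1230/230⌉ = 6 vans.
Also, 7 crates each exceed 115 kg, and no two of those can share a van, so at least 7 vans are needed.
A packing using 7 vans:
  van 1: 160 + 70 = 230
  van 2: 160 + 50 + 20 = 230
  van 3: 150 + 40 + 30 = 220
  van 4: 140 + 20 = 160
  van 5: 140 = 140
  van 6: 130 = 130
  van 7: 120 = 120
This matches the lower bound, so 7 is optimal.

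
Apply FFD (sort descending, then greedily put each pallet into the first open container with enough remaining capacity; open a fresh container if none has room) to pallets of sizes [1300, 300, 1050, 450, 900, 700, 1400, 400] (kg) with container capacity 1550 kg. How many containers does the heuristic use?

5

Sorted descending: 1400, 1300, 1050, 900, 700, 450, 400, 300.
  1400 → container 1 (new)  [load 1400/1550]
  1300 → container 2 (new)  [load 1300/1550]
  1050 → container 3 (new)  [load 1050/1550]
  900 → container 4 (new)  [load 900/1550]
  700 → container 5 (new)  [load 700/1550]
  450 → container 3  [load 1500/1550]
  400 → container 4  [load 1300/1550]
  300 → container 5  [load 1000/1550]
5 containers opened.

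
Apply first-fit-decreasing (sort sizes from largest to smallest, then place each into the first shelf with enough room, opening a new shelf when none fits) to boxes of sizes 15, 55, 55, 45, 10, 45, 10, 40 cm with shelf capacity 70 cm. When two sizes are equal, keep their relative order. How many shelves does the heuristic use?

5

Sorted descending: 55, 55, 45, 45, 40, 15, 10, 10.
  55 → shelf 1 (new)  [load 55/70]
  55 → shelf 2 (new)  [load 55/70]
  45 → shelf 3 (new)  [load 45/70]
  45 → shelf 4 (new)  [load 45/70]
  40 → shelf 5 (new)  [load 40/70]
  15 → shelf 1  [load 70/70]
  10 → shelf 2  [load 65/70]
  10 → shelf 3  [load 55/70]
5 shelves opened.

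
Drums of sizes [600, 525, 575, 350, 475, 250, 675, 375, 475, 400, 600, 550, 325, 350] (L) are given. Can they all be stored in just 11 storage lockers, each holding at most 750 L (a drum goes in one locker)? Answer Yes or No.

Yes

A valid assignment using 11 storage lockers:
  locker 1: 675 = 675
  locker 2: 600 = 600
  locker 3: 600 = 600
  locker 4: 575 = 575
  locker 5: 550 = 550
  locker 6: 525 = 525
  locker 7: 475 + 250 = 725
  locker 8: 475 = 475
  locker 9: 400 + 350 = 750
  locker 10: 375 + 350 = 725
  locker 11: 325 = 325
Every load is within 750 L, so 11 storage lockers suffice.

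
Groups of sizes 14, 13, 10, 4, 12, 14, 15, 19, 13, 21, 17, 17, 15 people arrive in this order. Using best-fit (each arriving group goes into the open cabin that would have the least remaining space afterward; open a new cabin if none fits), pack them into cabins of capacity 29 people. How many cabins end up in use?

8

  14 → cabin 1 (new)  [load 14/29]
  13 → cabin 1  [load 27/29]
  10 → cabin 2 (new)  [load 10/29]
  4 → cabin 2  [load 14/29]
  12 → cabin 2  [load 26/29]
  14 → cabin 3 (new)  [load 14/29]
  15 → cabin 3  [load 29/29]
  19 → cabin 4 (new)  [load 19/29]
  13 → cabin 5 (new)  [load 13/29]
  21 → cabin 6 (new)  [load 21/29]
  17 → cabin 7 (new)  [load 17/29]
  17 → cabin 8 (new)  [load 17/29]
  15 → cabin 5  [load 28/29]
8 cabins opened.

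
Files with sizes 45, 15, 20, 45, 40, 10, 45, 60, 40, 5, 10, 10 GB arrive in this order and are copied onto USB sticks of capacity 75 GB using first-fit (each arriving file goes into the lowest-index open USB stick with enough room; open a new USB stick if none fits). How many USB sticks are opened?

6

  45 → USB stick 1 (new)  [load 45/75]
  15 → USB stick 1  [load 60/75]
  20 → USB stick 2 (new)  [load 20/75]
  45 → USB stick 2  [load 65/75]
  40 → USB stick 3 (new)  [load 40/75]
  10 → USB stick 1  [load 70/75]
  45 → USB stick 4 (new)  [load 45/75]
  60 → USB stick 5 (new)  [load 60/75]
  40 → USB stick 6 (new)  [load 40/75]
  5 → USB stick 1  [load 75/75]
  10 → USB stick 2  [load 75/75]
  10 → USB stick 3  [load 50/75]
6 USB sticks opened.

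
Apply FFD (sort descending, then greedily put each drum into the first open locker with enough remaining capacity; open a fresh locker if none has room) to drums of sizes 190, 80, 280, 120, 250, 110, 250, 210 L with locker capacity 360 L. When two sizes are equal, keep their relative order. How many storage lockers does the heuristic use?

5

Sorted descending: 280, 250, 250, 210, 190, 120, 110, 80.
  280 → locker 1 (new)  [load 280/360]
  250 → locker 2 (new)  [load 250/360]
  250 → locker 3 (new)  [load 250/360]
  210 → locker 4 (new)  [load 210/360]
  190 → locker 5 (new)  [load 190/360]
  120 → locker 4  [load 330/360]
  110 → locker 2  [load 360/360]
  80 → locker 1  [load 360/360]
5 storage lockers opened.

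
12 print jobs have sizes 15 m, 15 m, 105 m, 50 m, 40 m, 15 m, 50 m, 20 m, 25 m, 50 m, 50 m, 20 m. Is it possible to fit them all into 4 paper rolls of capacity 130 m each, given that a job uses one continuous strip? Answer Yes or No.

Yes

A valid assignment using 4 paper rolls:
  roll 1: 105 + 25 = 130
  roll 2: 50 + 50 + 20 = 120
  roll 3: 50 + 50 + 20 = 120
  roll 4: 40 + 15 + 15 + 15 = 85
Every load is within 130 m, so 4 paper rolls suffice.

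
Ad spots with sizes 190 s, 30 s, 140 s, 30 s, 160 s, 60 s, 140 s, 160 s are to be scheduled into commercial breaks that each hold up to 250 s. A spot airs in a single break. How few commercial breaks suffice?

Total = 190 + 160 + 160 + 140 + 140 + 60 + 30 + 30 = 910 s.
Lower bound: ⌈910/250⌉ = 4 commercial breaks.
Also, 5 ad spots each exceed 125 s, and no two of those can share a break, so at least 5 commercial breaks are needed.
A packing using 5 commercial breaks:
  break 1: 190 + 60 = 250
  break 2: 160 + 30 + 30 = 220
  break 3: 160 = 160
  break 4: 140 = 140
  break 5: 140 = 140
This matches the lower bound, so 5 is optimal.

5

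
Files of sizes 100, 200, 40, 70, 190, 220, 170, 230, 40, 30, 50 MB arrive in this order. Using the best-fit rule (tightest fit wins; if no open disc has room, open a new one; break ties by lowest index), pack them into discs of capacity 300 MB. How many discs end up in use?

  100 → disc 1 (new)  [load 100/300]
  200 → disc 1  [load 300/300]
  40 → disc 2 (new)  [load 40/300]
  70 → disc 2  [load 110/300]
  190 → disc 2  [load 300/300]
  220 → disc 3 (new)  [load 220/300]
  170 → disc 4 (new)  [load 170/300]
  230 → disc 5 (new)  [load 230/300]
  40 → disc 5  [load 270/300]
  30 → disc 5  [load 300/300]
  50 → disc 3  [load 270/300]
5 discs opened.

5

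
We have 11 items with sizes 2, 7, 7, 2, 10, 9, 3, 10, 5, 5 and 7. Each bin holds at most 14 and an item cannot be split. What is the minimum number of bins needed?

5

Total = 10 + 10 + 9 + 7 + 7 + 7 + 5 + 5 + 3 + 2 + 2 = 67.
Lower bound: ⌈67/14⌉ = 5 bins.
A packing using 5 bins:
  bin 1: 10 + 3 = 13
  bin 2: 10 + 2 + 2 = 14
  bin 3: 9 + 5 = 14
  bin 4: 7 + 7 = 14
  bin 5: 7 + 5 = 12
This matches the lower bound, so 5 is optimal.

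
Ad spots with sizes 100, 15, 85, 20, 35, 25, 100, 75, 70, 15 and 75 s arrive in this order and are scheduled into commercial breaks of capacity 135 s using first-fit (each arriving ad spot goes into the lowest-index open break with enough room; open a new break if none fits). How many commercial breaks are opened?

6

  100 → break 1 (new)  [load 100/135]
  15 → break 1  [load 115/135]
  85 → break 2 (new)  [load 85/135]
  20 → break 1  [load 135/135]
  35 → break 2  [load 120/135]
  25 → break 3 (new)  [load 25/135]
  100 → break 3  [load 125/135]
  75 → break 4 (new)  [load 75/135]
  70 → break 5 (new)  [load 70/135]
  15 → break 2  [load 135/135]
  75 → break 6 (new)  [load 75/135]
6 commercial breaks opened.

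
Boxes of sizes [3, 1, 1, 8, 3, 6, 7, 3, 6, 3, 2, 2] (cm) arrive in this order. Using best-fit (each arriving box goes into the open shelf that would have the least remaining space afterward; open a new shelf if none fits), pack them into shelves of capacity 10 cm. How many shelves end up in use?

  3 → shelf 1 (new)  [load 3/10]
  1 → shelf 1  [load 4/10]
  1 → shelf 1  [load 5/10]
  8 → shelf 2 (new)  [load 8/10]
  3 → shelf 1  [load 8/10]
  6 → shelf 3 (new)  [load 6/10]
  7 → shelf 4 (new)  [load 7/10]
  3 → shelf 4  [load 10/10]
  6 → shelf 5 (new)  [load 6/10]
  3 → shelf 3  [load 9/10]
  2 → shelf 1  [load 10/10]
  2 → shelf 2  [load 10/10]
5 shelves opened.

5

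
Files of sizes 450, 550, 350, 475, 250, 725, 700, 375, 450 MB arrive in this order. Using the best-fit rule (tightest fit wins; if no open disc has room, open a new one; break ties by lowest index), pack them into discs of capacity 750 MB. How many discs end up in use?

7

  450 → disc 1 (new)  [load 450/750]
  550 → disc 2 (new)  [load 550/750]
  350 → disc 3 (new)  [load 350/750]
  475 → disc 4 (new)  [load 475/750]
  250 → disc 4  [load 725/750]
  725 → disc 5 (new)  [load 725/750]
  700 → disc 6 (new)  [load 700/750]
  375 → disc 3  [load 725/750]
  450 → disc 7 (new)  [load 450/750]
7 discs opened.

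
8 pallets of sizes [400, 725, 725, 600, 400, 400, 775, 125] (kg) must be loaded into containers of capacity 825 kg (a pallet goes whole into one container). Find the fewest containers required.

6

Total = 775 + 725 + 725 + 600 + 400 + 400 + 400 + 125 = 4150 kg.
Lower bound: ⌈4150/825⌉ = 6 containers.
A packing using 6 containers:
  container 1: 775 = 775
  container 2: 725 = 725
  container 3: 725 = 725
  container 4: 600 + 125 = 725
  container 5: 400 + 400 = 800
  container 6: 400 = 400
This matches the lower bound, so 6 is optimal.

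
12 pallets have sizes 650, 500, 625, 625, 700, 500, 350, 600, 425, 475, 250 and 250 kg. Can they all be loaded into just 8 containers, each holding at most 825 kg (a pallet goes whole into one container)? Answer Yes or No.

No

Total = 5950 kg; ⌈5950/825⌉ = 8.
9 pallets each exceed half the capacity and cannot share a container, forcing at least 9 containers.
At least 9 containers are required, but only 8 are allowed.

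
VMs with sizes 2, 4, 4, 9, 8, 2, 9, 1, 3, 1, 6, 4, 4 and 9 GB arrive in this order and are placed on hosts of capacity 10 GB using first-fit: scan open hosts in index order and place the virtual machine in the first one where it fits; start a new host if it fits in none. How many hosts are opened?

7

  2 → host 1 (new)  [load 2/10]
  4 → host 1  [load 6/10]
  4 → host 1  [load 10/10]
  9 → host 2 (new)  [load 9/10]
  8 → host 3 (new)  [load 8/10]
  2 → host 3  [load 10/10]
  9 → host 4 (new)  [load 9/10]
  1 → host 2  [load 10/10]
  3 → host 5 (new)  [load 3/10]
  1 → host 4  [load 10/10]
  6 → host 5  [load 9/10]
  4 → host 6 (new)  [load 4/10]
  4 → host 6  [load 8/10]
  9 → host 7 (new)  [load 9/10]
7 hosts opened.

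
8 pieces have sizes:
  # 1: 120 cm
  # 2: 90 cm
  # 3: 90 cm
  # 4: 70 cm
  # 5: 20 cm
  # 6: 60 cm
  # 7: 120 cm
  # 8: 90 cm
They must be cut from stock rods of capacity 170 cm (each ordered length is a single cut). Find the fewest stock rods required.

Total = 120 + 120 + 90 + 90 + 90 + 70 + 60 + 20 = 660 cm.
Lower bound: ⌈660/170⌉ = 4 stock rods.
Also, 5 pieces each exceed 85 cm, and no two of those can share a stock rod, so at least 5 stock rods are needed.
A packing using 5 stock rods:
  stock rod 1: 120 + 20 = 140
  stock rod 2: 120 = 120
  stock rod 3: 90 + 70 = 160
  stock rod 4: 90 + 60 = 150
  stock rod 5: 90 = 90
This matches the lower bound, so 5 is optimal.

5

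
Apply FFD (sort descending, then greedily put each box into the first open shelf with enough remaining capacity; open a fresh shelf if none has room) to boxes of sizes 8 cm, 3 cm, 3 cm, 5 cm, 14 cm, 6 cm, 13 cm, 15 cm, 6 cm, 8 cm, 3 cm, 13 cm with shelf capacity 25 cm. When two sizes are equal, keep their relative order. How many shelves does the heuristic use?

4

Sorted descending: 15, 14, 13, 13, 8, 8, 6, 6, 5, 3, 3, 3.
  15 → shelf 1 (new)  [load 15/25]
  14 → shelf 2 (new)  [load 14/25]
  13 → shelf 3 (new)  [load 13/25]
  13 → shelf 4 (new)  [load 13/25]
  8 → shelf 1  [load 23/25]
  8 → shelf 2  [load 22/25]
  6 → shelf 3  [load 19/25]
  6 → shelf 3  [load 25/25]
  5 → shelf 4  [load 18/25]
  3 → shelf 2  [load 25/25]
  3 → shelf 4  [load 21/25]
  3 → shelf 4  [load 24/25]
4 shelves opened.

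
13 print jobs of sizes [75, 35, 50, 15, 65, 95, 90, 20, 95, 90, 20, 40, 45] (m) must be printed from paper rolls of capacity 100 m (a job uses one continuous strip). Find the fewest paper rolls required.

8

Total = 95 + 95 + 90 + 90 + 75 + 65 + 50 + 45 + 40 + 35 + 20 + 20 + 15 = 735 m.
Lower bound: ⌈735/100⌉ = 8 paper rolls.
A packing using 8 paper rolls:
  roll 1: 95 = 95
  roll 2: 95 = 95
  roll 3: 90 = 90
  roll 4: 90 = 90
  roll 5: 75 + 20 = 95
  roll 6: 65 + 35 = 100
  roll 7: 50 + 45 = 95
  roll 8: 40 + 20 + 15 = 75
This matches the lower bound, so 8 is optimal.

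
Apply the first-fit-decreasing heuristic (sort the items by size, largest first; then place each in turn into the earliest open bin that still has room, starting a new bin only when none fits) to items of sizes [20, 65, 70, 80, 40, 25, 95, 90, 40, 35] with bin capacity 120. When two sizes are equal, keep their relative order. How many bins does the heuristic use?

5

Sorted descending: 95, 90, 80, 70, 65, 40, 40, 35, 25, 20.
  95 → bin 1 (new)  [load 95/120]
  90 → bin 2 (new)  [load 90/120]
  80 → bin 3 (new)  [load 80/120]
  70 → bin 4 (new)  [load 70/120]
  65 → bin 5 (new)  [load 65/120]
  40 → bin 3  [load 120/120]
  40 → bin 4  [load 110/120]
  35 → bin 5  [load 100/120]
  25 → bin 1  [load 120/120]
  20 → bin 2  [load 110/120]
5 bins opened.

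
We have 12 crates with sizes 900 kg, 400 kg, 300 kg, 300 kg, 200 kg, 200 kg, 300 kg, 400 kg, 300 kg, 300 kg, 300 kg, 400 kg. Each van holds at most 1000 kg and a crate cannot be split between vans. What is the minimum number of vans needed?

Total = 900 + 400 + 400 + 400 + 300 + 300 + 300 + 300 + 300 + 300 + 200 + 200 = 4300 kg.
Lower bound: ⌈4300/1000⌉ = 5 vans.
A packing using 5 vans:
  van 1: 900 = 900
  van 2: 400 + 400 + 200 = 1000
  van 3: 400 + 300 + 300 = 1000
  van 4: 300 + 300 + 300 = 900
  van 5: 300 + 200 = 500
This matches the lower bound, so 5 is optimal.

5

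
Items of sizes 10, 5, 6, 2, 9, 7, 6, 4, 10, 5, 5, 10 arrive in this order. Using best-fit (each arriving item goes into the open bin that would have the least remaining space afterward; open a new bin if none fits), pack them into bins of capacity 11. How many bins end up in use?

  10 → bin 1 (new)  [load 10/11]
  5 → bin 2 (new)  [load 5/11]
  6 → bin 2  [load 11/11]
  2 → bin 3 (new)  [load 2/11]
  9 → bin 3  [load 11/11]
  7 → bin 4 (new)  [load 7/11]
  6 → bin 5 (new)  [load 6/11]
  4 → bin 4  [load 11/11]
  10 → bin 6 (new)  [load 10/11]
  5 → bin 5  [load 11/11]
  5 → bin 7 (new)  [load 5/11]
  10 → bin 8 (new)  [load 10/11]
8 bins opened.

8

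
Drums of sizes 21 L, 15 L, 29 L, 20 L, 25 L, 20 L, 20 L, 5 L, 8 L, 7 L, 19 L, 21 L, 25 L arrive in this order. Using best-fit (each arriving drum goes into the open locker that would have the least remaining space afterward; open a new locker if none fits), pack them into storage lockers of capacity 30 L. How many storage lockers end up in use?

  21 → locker 1 (new)  [load 21/30]
  15 → locker 2 (new)  [load 15/30]
  29 → locker 3 (new)  [load 29/30]
  20 → locker 4 (new)  [load 20/30]
  25 → locker 5 (new)  [load 25/30]
  20 → locker 6 (new)  [load 20/30]
  20 → locker 7 (new)  [load 20/30]
  5 → locker 5  [load 30/30]
  8 → locker 1  [load 29/30]
  7 → locker 4  [load 27/30]
  19 → locker 8 (new)  [load 19/30]
  21 → locker 9 (new)  [load 21/30]
  25 → locker 10 (new)  [load 25/30]
10 storage lockers opened.

10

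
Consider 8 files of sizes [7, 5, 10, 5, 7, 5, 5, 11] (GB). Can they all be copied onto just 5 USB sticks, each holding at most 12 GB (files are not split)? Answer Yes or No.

A valid assignment using 5 USB sticks:
  USB stick 1: 11 = 11
  USB stick 2: 10 = 10
  USB stick 3: 7 + 5 = 12
  USB stick 4: 7 + 5 = 12
  USB stick 5: 5 + 5 = 10
Every load is within 12 GB, so 5 USB sticks suffice.

Yes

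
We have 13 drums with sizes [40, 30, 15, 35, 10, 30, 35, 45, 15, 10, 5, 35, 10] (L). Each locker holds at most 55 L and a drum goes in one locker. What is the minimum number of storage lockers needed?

7

Total = 45 + 40 + 35 + 35 + 35 + 30 + 30 + 15 + 15 + 10 + 10 + 10 + 5 = 315 L.
Lower bound: ⌈315/55⌉ = 6 storage lockers.
Also, 7 drums each exceed 55/2 L, and no two of those can share a locker, so at least 7 storage lockers are needed.
A packing using 7 storage lockers:
  locker 1: 45 + 10 = 55
  locker 2: 40 + 15 = 55
  locker 3: 35 + 15 + 5 = 55
  locker 4: 35 + 10 + 10 = 55
  locker 5: 35 = 35
  locker 6: 30 = 30
  locker 7: 30 = 30
This matches the lower bound, so 7 is optimal.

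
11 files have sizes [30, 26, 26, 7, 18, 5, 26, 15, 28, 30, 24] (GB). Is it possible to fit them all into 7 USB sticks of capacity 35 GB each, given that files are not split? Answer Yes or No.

Total = 235 GB; ⌈235/35⌉ = 7.
8 files each exceed half the capacity and cannot share a USB stick, forcing at least 8 USB sticks.
At least 8 USB sticks are required, but only 7 are allowed.

No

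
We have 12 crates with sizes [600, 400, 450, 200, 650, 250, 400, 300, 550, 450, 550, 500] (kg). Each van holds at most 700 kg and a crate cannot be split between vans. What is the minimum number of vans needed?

9

Total = 650 + 600 + 550 + 550 + 500 + 450 + 450 + 400 + 400 + 300 + 250 + 200 = 5300 kg.
Lower bound: ⌈5300/700⌉ = 8 vans.
Also, 9 crates each exceed 350 kg, and no two of those can share a van, so at least 9 vans are needed.
A packing using 9 vans:
  van 1: 650 = 650
  van 2: 600 = 600
  van 3: 550 = 550
  van 4: 550 = 550
  van 5: 500 + 200 = 700
  van 6: 450 + 250 = 700
  van 7: 450 = 450
  van 8: 400 + 300 = 700
  van 9: 400 = 400
This matches the lower bound, so 9 is optimal.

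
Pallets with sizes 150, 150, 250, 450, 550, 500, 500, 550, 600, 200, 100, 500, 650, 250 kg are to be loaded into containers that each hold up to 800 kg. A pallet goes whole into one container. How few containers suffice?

8

Total = 650 + 600 + 550 + 550 + 500 + 500 + 500 + 450 + 250 + 250 + 200 + 150 + 150 + 100 = 5400 kg.
Lower bound: ⌈5400/800⌉ = 7 containers.
Also, 8 pallets each exceed 400 kg, and no two of those can share a container, so at least 8 containers are needed.
A packing using 8 containers:
  container 1: 650 + 150 = 800
  container 2: 600 + 200 = 800
  container 3: 550 + 250 = 800
  container 4: 550 + 250 = 800
  container 5: 500 + 150 + 100 = 750
  container 6: 500 = 500
  container 7: 500 = 500
  container 8: 450 = 450
This matches the lower bound, so 8 is optimal.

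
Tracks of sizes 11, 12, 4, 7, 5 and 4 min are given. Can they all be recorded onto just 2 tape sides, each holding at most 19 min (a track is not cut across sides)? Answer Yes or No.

No

Total = 43 min; ⌈43/19⌉ = 3.
At least 3 tape sides are required, but only 2 are allowed.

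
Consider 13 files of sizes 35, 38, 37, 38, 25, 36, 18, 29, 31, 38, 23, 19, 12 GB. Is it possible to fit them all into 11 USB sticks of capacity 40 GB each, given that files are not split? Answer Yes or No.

A valid assignment using 11 USB sticks:
  USB stick 1: 38 = 38
  USB stick 2: 38 = 38
  USB stick 3: 38 = 38
  USB stick 4: 37 = 37
  USB stick 5: 36 = 36
  USB stick 6: 35 = 35
  USB stick 7: 31 = 31
  USB stick 8: 29 = 29
  USB stick 9: 25 + 12 = 37
  USB stick 10: 23 = 23
  USB stick 11: 19 + 18 = 37
Every load is within 40 GB, so 11 USB sticks suffice.

Yes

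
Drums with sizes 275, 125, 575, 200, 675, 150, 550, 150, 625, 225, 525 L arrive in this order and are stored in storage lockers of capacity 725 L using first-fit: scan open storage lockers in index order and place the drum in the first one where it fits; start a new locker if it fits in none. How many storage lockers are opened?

7

  275 → locker 1 (new)  [load 275/725]
  125 → locker 1  [load 400/725]
  575 → locker 2 (new)  [load 575/725]
  200 → locker 1  [load 600/725]
  675 → locker 3 (new)  [load 675/725]
  150 → locker 2  [load 725/725]
  550 → locker 4 (new)  [load 550/725]
  150 → locker 4  [load 700/725]
  625 → locker 5 (new)  [load 625/725]
  225 → locker 6 (new)  [load 225/725]
  525 → locker 7 (new)  [load 525/725]
7 storage lockers opened.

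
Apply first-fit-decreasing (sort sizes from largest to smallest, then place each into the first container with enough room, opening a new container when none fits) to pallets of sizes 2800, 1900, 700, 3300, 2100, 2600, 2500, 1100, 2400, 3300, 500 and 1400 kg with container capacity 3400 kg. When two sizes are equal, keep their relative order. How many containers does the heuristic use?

8

Sorted descending: 3300, 3300, 2800, 2600, 2500, 2400, 2100, 1900, 1400, 1100, 700, 500.
  3300 → container 1 (new)  [load 3300/3400]
  3300 → container 2 (new)  [load 3300/3400]
  2800 → container 3 (new)  [load 2800/3400]
  2600 → container 4 (new)  [load 2600/3400]
  2500 → container 5 (new)  [load 2500/3400]
  2400 → container 6 (new)  [load 2400/3400]
  2100 → container 7 (new)  [load 2100/3400]
  1900 → container 8 (new)  [load 1900/3400]
  1400 → container 8  [load 3300/3400]
  1100 → container 7  [load 3200/3400]
  700 → container 4  [load 3300/3400]
  500 → container 3  [load 3300/3400]
8 containers opened.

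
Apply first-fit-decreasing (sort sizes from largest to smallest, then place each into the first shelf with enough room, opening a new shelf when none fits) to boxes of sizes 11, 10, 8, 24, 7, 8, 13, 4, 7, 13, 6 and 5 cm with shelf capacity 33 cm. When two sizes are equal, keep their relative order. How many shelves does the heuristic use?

4

Sorted descending: 24, 13, 13, 11, 10, 8, 8, 7, 7, 6, 5, 4.
  24 → shelf 1 (new)  [load 24/33]
  13 → shelf 2 (new)  [load 13/33]
  13 → shelf 2  [load 26/33]
  11 → shelf 3 (new)  [load 11/33]
  10 → shelf 3  [load 21/33]
  8 → shelf 1  [load 32/33]
  8 → shelf 3  [load 29/33]
  7 → shelf 2  [load 33/33]
  7 → shelf 4 (new)  [load 7/33]
  6 → shelf 4  [load 13/33]
  5 → shelf 4  [load 18/33]
  4 → shelf 3  [load 33/33]
4 shelves opened.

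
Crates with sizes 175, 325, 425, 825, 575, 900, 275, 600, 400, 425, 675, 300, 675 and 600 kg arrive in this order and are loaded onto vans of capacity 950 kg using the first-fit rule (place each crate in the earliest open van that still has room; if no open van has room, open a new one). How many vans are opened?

  175 → van 1 (new)  [load 175/950]
  325 → van 1  [load 500/950]
  425 → van 1  [load 925/950]
  825 → van 2 (new)  [load 825/950]
  575 → van 3 (new)  [load 575/950]
  900 → van 4 (new)  [load 900/950]
  275 → van 3  [load 850/950]
  600 → van 5 (new)  [load 600/950]
  400 → van 6 (new)  [load 400/950]
  425 → van 6  [load 825/950]
  675 → van 7 (new)  [load 675/950]
  300 → van 5  [load 900/950]
  675 → van 8 (new)  [load 675/950]
  600 → van 9 (new)  [load 600/950]
9 vans opened.

9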